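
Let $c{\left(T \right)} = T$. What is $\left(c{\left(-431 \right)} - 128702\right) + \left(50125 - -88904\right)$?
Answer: $9896$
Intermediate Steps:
$\left(c{\left(-431 \right)} - 128702\right) + \left(50125 - -88904\right) = \left(-431 - 128702\right) + \left(50125 - -88904\right) = -129133 + \left(50125 + 88904\right) = -129133 + 139029 = 9896$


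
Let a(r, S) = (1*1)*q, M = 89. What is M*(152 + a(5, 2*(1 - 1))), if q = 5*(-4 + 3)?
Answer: 13083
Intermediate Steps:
q = -5 (q = 5*(-1) = -5)
a(r, S) = -5 (a(r, S) = (1*1)*(-5) = 1*(-5) = -5)
M*(152 + a(5, 2*(1 - 1))) = 89*(152 - 5) = 89*147 = 13083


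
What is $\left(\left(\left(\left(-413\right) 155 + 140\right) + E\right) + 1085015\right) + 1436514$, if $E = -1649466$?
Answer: $808188$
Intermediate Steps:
$\left(\left(\left(\left(-413\right) 155 + 140\right) + E\right) + 1085015\right) + 1436514 = \left(\left(\left(\left(-413\right) 155 + 140\right) - 1649466\right) + 1085015\right) + 1436514 = \left(\left(\left(-64015 + 140\right) - 1649466\right) + 1085015\right) + 1436514 = \left(\left(-63875 - 1649466\right) + 1085015\right) + 1436514 = \left(-1713341 + 1085015\right) + 1436514 = -628326 + 1436514 = 808188$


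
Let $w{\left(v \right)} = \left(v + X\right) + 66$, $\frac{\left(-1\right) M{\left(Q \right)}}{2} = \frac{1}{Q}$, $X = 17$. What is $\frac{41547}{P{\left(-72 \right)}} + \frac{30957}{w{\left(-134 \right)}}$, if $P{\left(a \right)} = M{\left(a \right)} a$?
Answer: $- \frac{42761}{2} \approx -21381.0$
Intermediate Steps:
$M{\left(Q \right)} = - \frac{2}{Q}$
$w{\left(v \right)} = 83 + v$ ($w{\left(v \right)} = \left(v + 17\right) + 66 = \left(17 + v\right) + 66 = 83 + v$)
$P{\left(a \right)} = -2$ ($P{\left(a \right)} = - \frac{2}{a} a = -2$)
$\frac{41547}{P{\left(-72 \right)}} + \frac{30957}{w{\left(-134 \right)}} = \frac{41547}{-2} + \frac{30957}{83 - 134} = 41547 \left(- \frac{1}{2}\right) + \frac{30957}{-51} = - \frac{41547}{2} + 30957 \left(- \frac{1}{51}\right) = - \frac{41547}{2} - 607 = - \frac{42761}{2}$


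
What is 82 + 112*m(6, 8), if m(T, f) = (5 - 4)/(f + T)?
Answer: 90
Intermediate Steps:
m(T, f) = 1/(T + f)
82 + 112*m(6, 8) = 82 + 112/(6 + 8) = 82 + 112/14 = 82 + 112*(1/14) = 82 + 8 = 90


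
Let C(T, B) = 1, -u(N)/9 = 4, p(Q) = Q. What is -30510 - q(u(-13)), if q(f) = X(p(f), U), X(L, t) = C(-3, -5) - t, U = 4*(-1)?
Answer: -30515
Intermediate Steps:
U = -4
u(N) = -36 (u(N) = -9*4 = -36)
X(L, t) = 1 - t
q(f) = 5 (q(f) = 1 - 1*(-4) = 1 + 4 = 5)
-30510 - q(u(-13)) = -30510 - 1*5 = -30510 - 5 = -30515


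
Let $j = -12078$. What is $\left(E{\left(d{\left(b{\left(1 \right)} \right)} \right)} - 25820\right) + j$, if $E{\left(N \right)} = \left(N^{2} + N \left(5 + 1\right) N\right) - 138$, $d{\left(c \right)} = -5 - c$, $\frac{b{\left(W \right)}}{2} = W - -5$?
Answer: $-36013$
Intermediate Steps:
$b{\left(W \right)} = 10 + 2 W$ ($b{\left(W \right)} = 2 \left(W - -5\right) = 2 \left(W + 5\right) = 2 \left(5 + W\right) = 10 + 2 W$)
$E{\left(N \right)} = -138 + 7 N^{2}$ ($E{\left(N \right)} = \left(N^{2} + N 6 N\right) - 138 = \left(N^{2} + 6 N N\right) - 138 = \left(N^{2} + 6 N^{2}\right) - 138 = 7 N^{2} - 138 = -138 + 7 N^{2}$)
$\left(E{\left(d{\left(b{\left(1 \right)} \right)} \right)} - 25820\right) + j = \left(\left(-138 + 7 \left(-5 - \left(10 + 2 \cdot 1\right)\right)^{2}\right) - 25820\right) - 12078 = \left(\left(-138 + 7 \left(-5 - \left(10 + 2\right)\right)^{2}\right) - 25820\right) - 12078 = \left(\left(-138 + 7 \left(-5 - 12\right)^{2}\right) - 25820\right) - 12078 = \left(\left(-138 + 7 \left(-17\right)^{2}\right) - 25820\right) - 12078 = \left(\left(-138 + 7 \cdot 289\right) - 25820\right) - 12078 = \left(\left(-138 + 2023\right) - 25820\right) - 12078 = \left(1885 - 25820\right) - 12078 = -23935 - 12078 = -36013$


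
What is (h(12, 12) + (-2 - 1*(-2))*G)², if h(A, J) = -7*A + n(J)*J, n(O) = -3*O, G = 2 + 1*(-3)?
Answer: 266256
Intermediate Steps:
G = -1 (G = 2 - 3 = -1)
h(A, J) = -7*A - 3*J² (h(A, J) = -7*A + (-3*J)*J = -7*A - 3*J²)
(h(12, 12) + (-2 - 1*(-2))*G)² = ((-7*12 - 3*12²) + (-2 - 1*(-2))*(-1))² = ((-84 - 3*144) + (-2 + 2)*(-1))² = ((-84 - 432) + 0*(-1))² = (-516 + 0)² = (-516)² = 266256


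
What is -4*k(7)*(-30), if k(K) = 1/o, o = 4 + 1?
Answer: 24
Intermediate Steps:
o = 5
k(K) = 1/5
-4*k(7)*(-30) = -4*1/5*(-30) = -4/5*(-30) = 24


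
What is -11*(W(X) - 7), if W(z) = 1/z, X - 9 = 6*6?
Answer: 3454/45 ≈ 76.756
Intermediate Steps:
X = 45 (X = 9 + 6*6 = 9 + 36 = 45)
-11*(W(X) - 7) = -11*(1/45 - 7) = -11*(-314/45) = 3454/45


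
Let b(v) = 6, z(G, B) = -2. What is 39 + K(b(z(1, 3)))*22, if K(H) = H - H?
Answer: 39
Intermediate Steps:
K(H) = 0
39 + K(b(z(1, 3)))*22 = 39 + 0*22 = 39 + 0 = 39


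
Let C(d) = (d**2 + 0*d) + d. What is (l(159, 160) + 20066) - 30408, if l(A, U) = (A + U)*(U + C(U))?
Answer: 8258138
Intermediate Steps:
C(d) = d + d**2 (C(d) = (d**2 + 0) + d = d**2 + d = d + d**2)
l(A, U) = (A + U)*(U + U*(1 + U))
(l(159, 160) + 20066) - 30408 = (160*(159 + 160 + 159*(1 + 160) + 160*(1 + 160)) + 20066) - 30408 = (160*(159 + 160 + 159*161 + 160*161) + 20066) - 30408 = (160*(159 + 160 + 25599 + 25760) + 20066) - 30408 = (160*51678 + 20066) - 30408 = (8268480 + 20066) - 30408 = 8288546 - 30408 = 8258138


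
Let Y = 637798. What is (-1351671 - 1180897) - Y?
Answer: -3170366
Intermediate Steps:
(-1351671 - 1180897) - Y = (-1351671 - 1180897) - 1*637798 = -2532568 - 637798 = -3170366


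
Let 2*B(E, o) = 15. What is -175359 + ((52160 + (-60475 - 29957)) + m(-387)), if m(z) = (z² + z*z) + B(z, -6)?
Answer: 171829/2 ≈ 85915.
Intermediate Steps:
B(E, o) = 15/2 (B(E, o) = (½)*15 = 15/2)
m(z) = 15/2 + 2*z² (m(z) = (z² + z*z) + 15/2 = (z² + z²) + 15/2 = 2*z² + 15/2 = 15/2 + 2*z²)
-175359 + ((52160 + (-60475 - 29957)) + m(-387)) = -175359 + ((52160 + (-60475 - 29957)) + (15/2 + 2*(-387)²)) = -175359 + ((52160 - 90432) + (15/2 + 2*149769)) = -175359 + (-38272 + (15/2 + 299538)) = -175359 + (-38272 + 599091/2) = -175359 + 522547/2 = 171829/2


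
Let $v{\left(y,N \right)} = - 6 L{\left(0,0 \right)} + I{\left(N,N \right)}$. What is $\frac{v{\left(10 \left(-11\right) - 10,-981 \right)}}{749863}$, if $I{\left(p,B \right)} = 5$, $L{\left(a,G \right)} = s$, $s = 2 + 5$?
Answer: $- \frac{37}{749863} \approx -4.9342 \cdot 10^{-5}$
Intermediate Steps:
$s = 7$
$L{\left(a,G \right)} = 7$
$v{\left(y,N \right)} = -37$ ($v{\left(y,N \right)} = \left(-6\right) 7 + 5 = -42 + 5 = -37$)
$\frac{v{\left(10 \left(-11\right) - 10,-981 \right)}}{749863} = - \frac{37}{749863}$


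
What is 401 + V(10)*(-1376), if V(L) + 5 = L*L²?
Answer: -1368719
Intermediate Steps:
V(L) = -5 + L³ (V(L) = -5 + L*L² = -5 + L³)
401 + V(10)*(-1376) = 401 + (-5 + 10³)*(-1376) = 401 + (-5 + 1000)*(-1376) = 401 + 995*(-1376) = 401 - 1369120 = -1368719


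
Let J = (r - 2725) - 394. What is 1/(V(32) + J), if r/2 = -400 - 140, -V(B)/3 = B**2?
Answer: -1/7271 ≈ -0.00013753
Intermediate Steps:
V(B) = -3*B**2
r = -1080 (r = 2*(-400 - 140) = 2*(-540) = -1080)
J = -4199 (J = (-1080 - 2725) - 394 = -3805 - 394 = -4199)
1/(V(32) + J) = 1/(-3*32**2 - 4199) = 1/(-3*1024 - 4199) = 1/(-3072 - 4199) = 1/(-7271) = -1/7271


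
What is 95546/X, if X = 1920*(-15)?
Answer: -47773/14400 ≈ -3.3176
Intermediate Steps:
X = -28800
95546/X = 95546/(-28800) = 95546*(-1/28800) = -47773/14400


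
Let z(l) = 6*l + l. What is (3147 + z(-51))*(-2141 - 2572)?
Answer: -13149270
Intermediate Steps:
z(l) = 7*l
(3147 + z(-51))*(-2141 - 2572) = (3147 + 7*(-51))*(-2141 - 2572) = (3147 - 357)*(-4713) = 2790*(-4713) = -13149270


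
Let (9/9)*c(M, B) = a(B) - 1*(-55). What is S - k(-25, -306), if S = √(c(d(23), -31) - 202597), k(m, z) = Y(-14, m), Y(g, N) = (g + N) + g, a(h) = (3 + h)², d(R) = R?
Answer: 53 + I*√201758 ≈ 53.0 + 449.17*I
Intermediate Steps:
Y(g, N) = N + 2*g (Y(g, N) = (N + g) + g = N + 2*g)
k(m, z) = -28 + m (k(m, z) = m + 2*(-14) = m - 28 = -28 + m)
c(M, B) = 55 + (3 + B)² (c(M, B) = (3 + B)² - 1*(-55) = (3 + B)² + 55 = 55 + (3 + B)²)
S = I*√201758 (S = √((55 + (3 - 31)²) - 202597) = √((55 + (-28)²) - 202597) = √((55 + 784) - 202597) = √(839 - 202597) = √(-201758) = I*√201758 ≈ 449.17*I)
S - k(-25, -306) = I*√201758 - (-28 - 25) = I*√201758 - 1*(-53) = I*√201758 + 53 = 53 + I*√201758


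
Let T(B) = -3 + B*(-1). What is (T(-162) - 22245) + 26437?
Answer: 4351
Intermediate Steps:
T(B) = -3 - B
(T(-162) - 22245) + 26437 = ((-3 - 1*(-162)) - 22245) + 26437 = ((-3 + 162) - 22245) + 26437 = (159 - 22245) + 26437 = -22086 + 26437 = 4351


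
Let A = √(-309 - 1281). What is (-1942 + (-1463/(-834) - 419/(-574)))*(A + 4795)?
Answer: -159001731460/17097 - 232119316*I*√1590/119679 ≈ -9.3e+6 - 77338.0*I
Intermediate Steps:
A = I*√1590 (A = √(-1590) = I*√1590 ≈ 39.875*I)
(-1942 + (-1463/(-834) - 419/(-574)))*(A + 4795) = (-1942 + (-1463/(-834) - 419/(-574)))*(I*√1590 + 4795) = (-1942 + (-1463*(-1/834) - 419*(-1/574)))*(4795 + I*√1590) = (-1942 + (1463/834 + 419/574))*(4795 + I*√1590) = (-1942 + 297302/119679)*(4795 + I*√1590) = -232119316*(4795 + I*√1590)/119679 = -159001731460/17097 - 232119316*I*√1590/119679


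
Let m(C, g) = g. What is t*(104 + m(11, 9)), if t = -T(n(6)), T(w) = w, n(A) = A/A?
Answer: -113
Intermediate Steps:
n(A) = 1
t = -1 (t = -1*1 = -1)
t*(104 + m(11, 9)) = -(104 + 9) = -1*113 = -113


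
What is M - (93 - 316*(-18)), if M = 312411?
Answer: 306630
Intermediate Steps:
M - (93 - 316*(-18)) = 312411 - (93 - 316*(-18)) = 312411 - (93 + 5688) = 312411 - 1*5781 = 312411 - 5781 = 306630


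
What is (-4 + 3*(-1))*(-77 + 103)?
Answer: -182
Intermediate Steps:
(-4 + 3*(-1))*(-77 + 103) = (-4 - 3)*26 = -7*26 = -182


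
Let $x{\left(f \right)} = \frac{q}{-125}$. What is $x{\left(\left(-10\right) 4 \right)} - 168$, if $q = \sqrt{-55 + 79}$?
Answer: $-168 - \frac{2 \sqrt{6}}{125} \approx -168.04$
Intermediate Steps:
$q = 2 \sqrt{6}$ ($q = \sqrt{24} = 2 \sqrt{6} \approx 4.899$)
$x{\left(f \right)} = - \frac{2 \sqrt{6}}{125}$ ($x{\left(f \right)} = \frac{2 \sqrt{6}}{-125} = 2 \sqrt{6} \left(- \frac{1}{125}\right) = - \frac{2 \sqrt{6}}{125}$)
$x{\left(\left(-10\right) 4 \right)} - 168 = - \frac{2 \sqrt{6}}{125} - 168 = -168 - \frac{2 \sqrt{6}}{125}$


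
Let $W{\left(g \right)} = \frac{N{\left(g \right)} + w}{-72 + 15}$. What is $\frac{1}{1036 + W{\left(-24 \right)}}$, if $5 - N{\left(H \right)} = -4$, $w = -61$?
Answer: $\frac{57}{59104} \approx 0.0009644$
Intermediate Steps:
$N{\left(H \right)} = 9$ ($N{\left(H \right)} = 5 - -4 = 5 + 4 = 9$)
$W{\left(g \right)} = \frac{52}{57}$ ($W{\left(g \right)} = \frac{9 - 61}{-72 + 15} = - \frac{52}{-57} = \left(-52\right) \left(- \frac{1}{57}\right) = \frac{52}{57}$)
$\frac{1}{1036 + W{\left(-24 \right)}} = \frac{1}{1036 + \frac{52}{57}} = \frac{1}{\frac{59104}{57}} = \frac{57}{59104}$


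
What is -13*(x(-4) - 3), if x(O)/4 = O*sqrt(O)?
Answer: 39 + 416*I ≈ 39.0 + 416.0*I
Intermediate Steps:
x(O) = 4*O**(3/2) (x(O) = 4*(O*sqrt(O)) = 4*O**(3/2))
-13*(x(-4) - 3) = -13*(4*(-4)**(3/2) - 3) = -13*(4*(-8*I) - 3) = -13*(-32*I - 3) = -13*(-3 - 32*I) = 39 + 416*I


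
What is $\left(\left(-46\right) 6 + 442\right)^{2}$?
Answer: $27556$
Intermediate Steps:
$\left(\left(-46\right) 6 + 442\right)^{2} = \left(-276 + 442\right)^{2} = 166^{2} = 27556$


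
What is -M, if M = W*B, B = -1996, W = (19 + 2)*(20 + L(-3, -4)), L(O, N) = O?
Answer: 712572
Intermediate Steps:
W = 357 (W = (19 + 2)*(20 - 3) = 21*17 = 357)
M = -712572 (M = 357*(-1996) = -712572)
-M = -1*(-712572) = 712572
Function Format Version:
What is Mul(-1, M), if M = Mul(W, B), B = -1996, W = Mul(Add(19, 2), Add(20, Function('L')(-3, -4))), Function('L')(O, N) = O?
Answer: 712572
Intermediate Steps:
W = 357 (W = Mul(Add(19, 2), Add(20, -3)) = Mul(21, 17) = 357)
M = -712572 (M = Mul(357, -1996) = -712572)
Mul(-1, M) = Mul(-1, -712572) = 712572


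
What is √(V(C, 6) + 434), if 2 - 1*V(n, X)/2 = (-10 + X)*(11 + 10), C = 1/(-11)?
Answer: √606 ≈ 24.617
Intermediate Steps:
C = -1/11 ≈ -0.090909
V(n, X) = 424 - 42*X (V(n, X) = 4 - 2*(-10 + X)*(11 + 10) = 4 - 2*(-10 + X)*21 = 4 - 2*(-210 + 21*X) = 4 + (420 - 42*X) = 424 - 42*X)
√(V(C, 6) + 434) = √((424 - 42*6) + 434) = √((424 - 252) + 434) = √(172 + 434) = √606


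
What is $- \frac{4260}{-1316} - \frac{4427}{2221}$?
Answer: $\frac{908882}{730709} \approx 1.2438$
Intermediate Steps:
$- \frac{4260}{-1316} - \frac{4427}{2221} = \left(-4260\right) \left(- \frac{1}{1316}\right) - \frac{4427}{2221} = \frac{1065}{329} - \frac{4427}{2221} = \frac{908882}{730709}$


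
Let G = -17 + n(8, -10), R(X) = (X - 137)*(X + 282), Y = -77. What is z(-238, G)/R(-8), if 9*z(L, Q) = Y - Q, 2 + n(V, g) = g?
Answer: 8/59595 ≈ 0.00013424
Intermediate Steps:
n(V, g) = -2 + g
R(X) = (-137 + X)*(282 + X)
G = -29 (G = -17 + (-2 - 10) = -17 - 12 = -29)
z(L, Q) = -77/9 - Q/9 (z(L, Q) = (-77 - Q)/9 = -77/9 - Q/9)
z(-238, G)/R(-8) = (-77/9 - ⅑*(-29))/(-38634 + (-8)² + 145*(-8)) = (-77/9 + 29/9)/(-38634 + 64 - 1160) = -16/3/(-39730) = -16/3*(-1/39730) = 8/59595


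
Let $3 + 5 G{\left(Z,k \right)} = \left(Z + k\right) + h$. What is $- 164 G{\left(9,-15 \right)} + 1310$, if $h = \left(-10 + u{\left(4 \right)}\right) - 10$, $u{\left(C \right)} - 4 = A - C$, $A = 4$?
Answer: $2130$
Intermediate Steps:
$u{\left(C \right)} = 8 - C$ ($u{\left(C \right)} = 4 - \left(-4 + C\right) = 8 - C$)
$h = -16$ ($h = \left(-10 + \left(8 - 4\right)\right) - 10 = \left(-10 + 4\right) - 10 = -6 - 10 = -16$)
$G{\left(Z,k \right)} = - \frac{19}{5} + \frac{Z}{5} + \frac{k}{5}$ ($G{\left(Z,k \right)} = - \frac{3}{5} + \frac{\left(Z + k\right) - 16}{5} = - \frac{3}{5} + \frac{-16 + Z + k}{5} = - \frac{3}{5} + \left(- \frac{16}{5} + \frac{Z}{5} + \frac{k}{5}\right) = - \frac{19}{5} + \frac{Z}{5} + \frac{k}{5}$)
$- 164 G{\left(9,-15 \right)} + 1310 = - 164 \left(- \frac{19}{5} + \frac{1}{5} \cdot 9 + \frac{1}{5} \left(-15\right)\right) + 1310 = - 164 \left(- \frac{19}{5} + \frac{9}{5} - 3\right) + 1310 = \left(-164\right) \left(-5\right) + 1310 = 820 + 1310 = 2130$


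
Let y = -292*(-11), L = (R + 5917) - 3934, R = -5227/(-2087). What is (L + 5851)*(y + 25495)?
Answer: 469496812995/2087 ≈ 2.2496e+8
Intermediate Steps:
R = 5227/2087 (R = -5227*(-1/2087) = 5227/2087 ≈ 2.5046)
L = 4143748/2087 (L = (5227/2087 + 5917) - 3934 = 12354006/2087 - 3934 = 4143748/2087 ≈ 1985.5)
y = 3212
(L + 5851)*(y + 25495) = (4143748/2087 + 5851)*(3212 + 25495) = (16354785/2087)*28707 = 469496812995/2087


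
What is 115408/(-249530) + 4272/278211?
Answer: -5173630488/11570331805 ≈ -0.44715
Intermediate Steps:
115408/(-249530) + 4272/278211 = 115408*(-1/249530) + 4272*(1/278211) = -57704/124765 + 1424/92737 = -5173630488/11570331805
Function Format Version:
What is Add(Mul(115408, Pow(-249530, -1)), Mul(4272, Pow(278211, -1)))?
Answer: Rational(-5173630488, 11570331805) ≈ -0.44715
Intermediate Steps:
Add(Mul(115408, Pow(-249530, -1)), Mul(4272, Pow(278211, -1))) = Add(Mul(115408, Rational(-1, 249530)), Mul(4272, Rational(1, 278211))) = Add(Rational(-57704, 124765), Rational(1424, 92737)) = Rational(-5173630488, 11570331805)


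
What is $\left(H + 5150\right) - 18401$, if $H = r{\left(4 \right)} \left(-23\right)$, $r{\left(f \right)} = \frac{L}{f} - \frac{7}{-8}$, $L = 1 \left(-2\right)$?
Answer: $- \frac{106077}{8} \approx -13260.0$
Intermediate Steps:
$L = -2$
$r{\left(f \right)} = \frac{7}{8} - \frac{2}{f}$ ($r{\left(f \right)} = - \frac{2}{f} - \frac{7}{-8} = - \frac{2}{f} - - \frac{7}{8} = - \frac{2}{f} + \frac{7}{8} = \frac{7}{8} - \frac{2}{f}$)
$H = - \frac{69}{8}$ ($H = \left(\frac{7}{8} - \frac{2}{4}\right) \left(-23\right) = \left(\frac{7}{8} - \frac{1}{2}\right) \left(-23\right) = \frac{3}{8} \left(-23\right) = - \frac{69}{8} \approx -8.625$)
$\left(H + 5150\right) - 18401 = \left(- \frac{69}{8} + 5150\right) - 18401 = \frac{41131}{8} - 18401 = - \frac{106077}{8}$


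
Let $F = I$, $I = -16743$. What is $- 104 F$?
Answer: $1741272$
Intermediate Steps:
$F = -16743$
$- 104 F = \left(-104\right) \left(-16743\right) = 1741272$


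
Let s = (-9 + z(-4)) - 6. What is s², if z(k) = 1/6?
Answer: 7921/36 ≈ 220.03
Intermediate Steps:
z(k) = ⅙
s = -89/6 (s = (-9 + ⅙) - 6 = -53/6 - 6 = -89/6 ≈ -14.833)
s² = (-89/6)² = 7921/36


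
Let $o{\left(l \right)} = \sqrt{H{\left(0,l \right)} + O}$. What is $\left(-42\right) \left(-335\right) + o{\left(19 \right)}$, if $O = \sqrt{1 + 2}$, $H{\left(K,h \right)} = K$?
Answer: $14070 + \sqrt[4]{3} \approx 14071.0$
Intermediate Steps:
$O = \sqrt{3} \approx 1.732$
$o{\left(l \right)} = \sqrt[4]{3}$ ($o{\left(l \right)} = \sqrt{0 + \sqrt{3}} = \sqrt{\sqrt{3}} = \sqrt[4]{3}$)
$\left(-42\right) \left(-335\right) + o{\left(19 \right)} = \left(-42\right) \left(-335\right) + \sqrt[4]{3} = 14070 + \sqrt[4]{3}$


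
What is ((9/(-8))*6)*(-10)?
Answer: 135/2 ≈ 67.500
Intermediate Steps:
((9/(-8))*6)*(-10) = ((9*(-⅛))*6)*(-10) = -9/8*6*(-10) = -27/4*(-10) = 135/2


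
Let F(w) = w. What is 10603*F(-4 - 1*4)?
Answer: -84824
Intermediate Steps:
10603*F(-4 - 1*4) = 10603*(-4 - 1*4) = 10603*(-4 - 4) = 10603*(-8) = -84824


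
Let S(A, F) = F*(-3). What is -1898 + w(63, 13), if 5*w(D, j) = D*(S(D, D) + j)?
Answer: -20578/5 ≈ -4115.6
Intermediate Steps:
S(A, F) = -3*F
w(D, j) = D*(j - 3*D)/5 (w(D, j) = (D*(-3*D + j))/5 = (D*(j - 3*D))/5 = D*(j - 3*D)/5)
-1898 + w(63, 13) = -1898 + (1/5)*63*(13 - 3*63) = -1898 + (1/5)*63*(13 - 189) = -1898 + (1/5)*63*(-176) = -1898 - 11088/5 = -20578/5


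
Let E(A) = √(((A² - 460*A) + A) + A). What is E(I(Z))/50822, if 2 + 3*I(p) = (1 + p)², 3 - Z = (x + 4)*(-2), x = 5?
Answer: I*√107486/76233 ≈ 0.0043006*I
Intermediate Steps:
Z = 21 (Z = 3 - (5 + 4)*(-2) = 3 - 9*(-2) = 3 - 1*(-18) = 3 + 18 = 21)
I(p) = -⅔ + (1 + p)²/3
E(A) = √(A² - 458*A) (E(A) = √((A² - 459*A) + A) = √(A² - 458*A))
E(I(Z))/50822 = √((-⅔ + (1 + 21)²/3)*(-458 + (-⅔ + (1 + 21)²/3)))/50822 = √((-⅔ + (⅓)*22²)*(-458 + (-⅔ + (⅓)*22²)))*(1/50822) = √((-⅔ + (⅓)*484)*(-458 + (-⅔ + (⅓)*484)))*(1/50822) = √((-⅔ + 484/3)*(-458 + (-⅔ + 484/3)))*(1/50822) = √(482*(-458 + 482/3)/3)*(1/50822) = √((482/3)*(-892/3))*(1/50822) = √(-429944/9)*(1/50822) = (2*I*√107486/3)*(1/50822) = I*√107486/76233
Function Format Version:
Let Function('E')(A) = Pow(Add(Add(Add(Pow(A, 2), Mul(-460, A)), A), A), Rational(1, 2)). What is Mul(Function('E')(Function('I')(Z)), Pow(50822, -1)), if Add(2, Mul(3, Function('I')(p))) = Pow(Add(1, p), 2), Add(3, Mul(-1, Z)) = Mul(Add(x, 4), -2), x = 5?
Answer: Mul(Rational(1, 76233), I, Pow(107486, Rational(1, 2))) ≈ Mul(0.0043006, I)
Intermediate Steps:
Z = 21 (Z = Add(3, Mul(-1, Mul(Add(5, 4), -2))) = Add(3, Mul(-1, Mul(9, -2))) = Add(3, Mul(-1, -18)) = Add(3, 18) = 21)
Function('I')(p) = Add(Rational(-2, 3), Mul(Rational(1, 3), Pow(Add(1, p), 2)))
Function('E')(A) = Pow(Add(Pow(A, 2), Mul(-458, A)), Rational(1, 2)) (Function('E')(A) = Pow(Add(Add(Pow(A, 2), Mul(-459, A)), A), Rational(1, 2)) = Pow(Add(Pow(A, 2), Mul(-458, A)), Rational(1, 2)))
Mul(Function('E')(Function('I')(Z)), Pow(50822, -1)) = Mul(Pow(Mul(Add(Rational(-2, 3), Mul(Rational(1, 3), Pow(Add(1, 21), 2))), Add(-458, Add(Rational(-2, 3), Mul(Rational(1, 3), Pow(Add(1, 21), 2))))), Rational(1, 2)), Pow(50822, -1)) = Mul(Pow(Mul(Add(Rational(-2, 3), Mul(Rational(1, 3), Pow(22, 2))), Add(-458, Add(Rational(-2, 3), Mul(Rational(1, 3), Pow(22, 2))))), Rational(1, 2)), Rational(1, 50822)) = Mul(Pow(Mul(Add(Rational(-2, 3), Mul(Rational(1, 3), 484)), Add(-458, Add(Rational(-2, 3), Mul(Rational(1, 3), 484)))), Rational(1, 2)), Rational(1, 50822)) = Mul(Pow(Mul(Add(Rational(-2, 3), Rational(484, 3)), Add(-458, Add(Rational(-2, 3), Rational(484, 3)))), Rational(1, 2)), Rational(1, 50822)) = Mul(Pow(Mul(Rational(482, 3), Add(-458, Rational(482, 3))), Rational(1, 2)), Rational(1, 50822)) = Mul(Pow(Mul(Rational(482, 3), Rational(-892, 3)), Rational(1, 2)), Rational(1, 50822)) = Mul(Pow(Rational(-429944, 9), Rational(1, 2)), Rational(1, 50822)) = Mul(Mul(Rational(2, 3), I, Pow(107486, Rational(1, 2))), Rational(1, 50822)) = Mul(Rational(1, 76233), I, Pow(107486, Rational(1, 2)))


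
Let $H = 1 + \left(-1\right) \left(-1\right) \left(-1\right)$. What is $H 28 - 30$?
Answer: $-30$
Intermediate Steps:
$H = 0$ ($H = 1 + 1 \left(-1\right) = 1 - 1 = 0$)
$H 28 - 30 = 0 \cdot 28 - 30 = 0 - 30 = -30$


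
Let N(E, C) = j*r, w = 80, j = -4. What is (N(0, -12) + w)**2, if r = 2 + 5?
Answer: 2704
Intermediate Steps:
r = 7
N(E, C) = -28 (N(E, C) = -4*7 = -28)
(N(0, -12) + w)**2 = (-28 + 80)**2 = 52**2 = 2704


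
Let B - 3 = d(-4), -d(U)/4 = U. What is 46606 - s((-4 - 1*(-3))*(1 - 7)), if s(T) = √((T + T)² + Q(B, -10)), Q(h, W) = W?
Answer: 46606 - √134 ≈ 46594.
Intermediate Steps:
d(U) = -4*U
B = 19 (B = 3 - 4*(-4) = 3 + 16 = 19)
s(T) = √(-10 + 4*T²) (s(T) = √((T + T)² - 10) = √((2*T)² - 10) = √(4*T² - 10) = √(-10 + 4*T²))
46606 - s((-4 - 1*(-3))*(1 - 7)) = 46606 - √(-10 + 4*((-4 - 1*(-3))*(1 - 7))²) = 46606 - √(-10 + 4*((-4 + 3)*(-6))²) = 46606 - √(-10 + 4*(-1*(-6))²) = 46606 - √(-10 + 4*6²) = 46606 - √(-10 + 4*36) = 46606 - √(-10 + 144) = 46606 - √134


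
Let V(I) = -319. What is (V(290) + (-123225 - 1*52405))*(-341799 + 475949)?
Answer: -23603558350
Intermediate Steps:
(V(290) + (-123225 - 1*52405))*(-341799 + 475949) = (-319 + (-123225 - 1*52405))*(-341799 + 475949) = (-319 + (-123225 - 52405))*134150 = (-319 - 175630)*134150 = -175949*134150 = -23603558350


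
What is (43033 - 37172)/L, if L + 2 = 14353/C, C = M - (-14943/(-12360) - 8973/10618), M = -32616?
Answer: -134882470816999/56154354558 ≈ -2402.0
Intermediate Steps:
C = -713420337029/21873080 (C = -32616 - (-14943/(-12360) - 8973/10618) = -32616 - (-14943*(-1/12360) - 8973*1/10618) = -32616 - (4981/4120 - 8973/10618) = -32616 - 1*7959749/21873080 = -32616 - 7959749/21873080 = -713420337029/21873080 ≈ -32616.)
L = -56154354558/23013559259 (L = -2 + 14353/(-713420337029/21873080) = -2 + 14353*(-21873080/713420337029) = -2 - 10127236040/23013559259 = -56154354558/23013559259 ≈ -2.4401)
(43033 - 37172)/L = (43033 - 37172)/(-56154354558/23013559259) = 5861*(-23013559259/56154354558) = -134882470816999/56154354558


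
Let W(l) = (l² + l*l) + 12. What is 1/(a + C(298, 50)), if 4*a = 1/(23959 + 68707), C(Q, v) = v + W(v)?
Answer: 370664/1876301169 ≈ 0.00019755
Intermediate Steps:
W(l) = 12 + 2*l² (W(l) = (l² + l²) + 12 = 2*l² + 12 = 12 + 2*l²)
C(Q, v) = 12 + v + 2*v² (C(Q, v) = v + (12 + 2*v²) = 12 + v + 2*v²)
a = 1/370664 (a = 1/(4*(23959 + 68707)) = (¼)/92666 = (¼)*(1/92666) = 1/370664 ≈ 2.6979e-6)
1/(a + C(298, 50)) = 1/(1/370664 + (12 + 50 + 2*50²)) = 1/(1/370664 + (12 + 50 + 2*2500)) = 1/(1/370664 + (12 + 50 + 5000)) = 1/(1/370664 + 5062) = 1/(1876301169/370664) = 370664/1876301169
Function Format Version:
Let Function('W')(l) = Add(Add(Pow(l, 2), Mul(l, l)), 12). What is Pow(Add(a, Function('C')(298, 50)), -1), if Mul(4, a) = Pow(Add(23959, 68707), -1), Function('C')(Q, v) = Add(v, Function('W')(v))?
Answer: Rational(370664, 1876301169) ≈ 0.00019755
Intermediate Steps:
Function('W')(l) = Add(12, Mul(2, Pow(l, 2))) (Function('W')(l) = Add(Add(Pow(l, 2), Pow(l, 2)), 12) = Add(Mul(2, Pow(l, 2)), 12) = Add(12, Mul(2, Pow(l, 2))))
Function('C')(Q, v) = Add(12, v, Mul(2, Pow(v, 2))) (Function('C')(Q, v) = Add(v, Add(12, Mul(2, Pow(v, 2)))) = Add(12, v, Mul(2, Pow(v, 2))))
a = Rational(1, 370664) (a = Mul(Rational(1, 4), Pow(Add(23959, 68707), -1)) = Mul(Rational(1, 4), Pow(92666, -1)) = Mul(Rational(1, 4), Rational(1, 92666)) = Rational(1, 370664) ≈ 2.6979e-6)
Pow(Add(a, Function('C')(298, 50)), -1) = Pow(Add(Rational(1, 370664), Add(12, 50, Mul(2, Pow(50, 2)))), -1) = Pow(Add(Rational(1, 370664), Add(12, 50, Mul(2, 2500))), -1) = Pow(Add(Rational(1, 370664), Add(12, 50, 5000)), -1) = Pow(Add(Rational(1, 370664), 5062), -1) = Pow(Rational(1876301169, 370664), -1) = Rational(370664, 1876301169)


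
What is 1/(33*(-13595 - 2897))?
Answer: -1/544236 ≈ -1.8374e-6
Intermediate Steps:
1/(33*(-13595 - 2897)) = 1/(33*(-16492)) = 1/(-544236) = -1/544236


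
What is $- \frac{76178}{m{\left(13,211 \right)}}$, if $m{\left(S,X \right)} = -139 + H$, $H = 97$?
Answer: $\frac{38089}{21} \approx 1813.8$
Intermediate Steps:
$m{\left(S,X \right)} = -42$ ($m{\left(S,X \right)} = -139 + 97 = -42$)
$- \frac{76178}{m{\left(13,211 \right)}} = - \frac{76178}{-42} = \left(-76178\right) \left(- \frac{1}{42}\right) = \frac{38089}{21}$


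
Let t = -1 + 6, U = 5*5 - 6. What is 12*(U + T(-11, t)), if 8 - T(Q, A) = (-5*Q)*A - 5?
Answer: -2916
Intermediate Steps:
U = 19 (U = 25 - 6 = 19)
t = 5
T(Q, A) = 13 + 5*A*Q (T(Q, A) = 8 - ((-5*Q)*A - 5) = 8 - (-5*A*Q - 5) = 8 - (-5 - 5*A*Q) = 8 + (5 + 5*A*Q) = 13 + 5*A*Q)
12*(U + T(-11, t)) = 12*(19 + (13 + 5*5*(-11))) = 12*(19 + (13 - 275)) = 12*(19 - 262) = 12*(-243) = -2916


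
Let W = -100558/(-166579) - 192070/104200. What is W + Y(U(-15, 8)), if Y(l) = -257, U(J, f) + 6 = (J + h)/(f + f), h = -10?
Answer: -448240235753/1735753180 ≈ -258.24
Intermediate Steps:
U(J, f) = -6 + (-10 + J)/(2*f) (U(J, f) = -6 + (J - 10)/(f + f) = -6 + (-10 + J)/((2*f)) = -6 + (-10 + J)*(1/(2*f)) = -6 + (-10 + J)/(2*f))
W = -2151668493/1735753180 (W = -100558*(-1/166579) - 192070*1/104200 = 100558/166579 - 19207/10420 = -2151668493/1735753180 ≈ -1.2396)
W + Y(U(-15, 8)) = -2151668493/1735753180 - 257 = -448240235753/1735753180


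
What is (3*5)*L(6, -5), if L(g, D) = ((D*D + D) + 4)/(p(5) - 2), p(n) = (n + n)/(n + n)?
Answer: -360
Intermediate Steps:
p(n) = 1 (p(n) = (2*n)/((2*n)) = (2*n)*(1/(2*n)) = 1)
L(g, D) = -4 - D - D**2 (L(g, D) = ((D*D + D) + 4)/(1 - 2) = ((D**2 + D) + 4)/(-1) = ((D + D**2) + 4)*(-1) = (4 + D + D**2)*(-1) = -4 - D - D**2)
(3*5)*L(6, -5) = (3*5)*(-4 - 1*(-5) - 1*(-5)**2) = 15*(-4 + 5 - 1*25) = 15*(-4 + 5 - 25) = 15*(-24) = -360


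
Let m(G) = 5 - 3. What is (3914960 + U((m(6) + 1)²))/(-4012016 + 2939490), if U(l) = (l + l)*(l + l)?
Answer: -1957642/536263 ≈ -3.6505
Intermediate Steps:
m(G) = 2
U(l) = 4*l² (U(l) = (2*l)*(2*l) = 4*l²)
(3914960 + U((m(6) + 1)²))/(-4012016 + 2939490) = (3914960 + 4*((2 + 1)²)²)/(-4012016 + 2939490) = (3914960 + 4*(3²)²)/(-1072526) = (3914960 + 4*9²)*(-1/1072526) = (3914960 + 4*81)*(-1/1072526) = (3914960 + 324)*(-1/1072526) = 3915284*(-1/1072526) = -1957642/536263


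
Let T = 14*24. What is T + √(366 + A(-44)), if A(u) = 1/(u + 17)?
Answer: 336 + √29643/9 ≈ 355.13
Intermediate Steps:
A(u) = 1/(17 + u)
T = 336
T + √(366 + A(-44)) = 336 + √(366 + 1/(17 - 44)) = 336 + √(366 + 1/(-27)) = 336 + √(366 - 1/27) = 336 + √(9881/27) = 336 + √29643/9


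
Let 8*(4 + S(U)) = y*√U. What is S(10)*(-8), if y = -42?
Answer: 32 + 42*√10 ≈ 164.82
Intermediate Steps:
S(U) = -4 - 21*√U/4 (S(U) = -4 + (-42*√U)/8 = -4 - 21*√U/4)
S(10)*(-8) = (-4 - 21*√10/4)*(-8) = 32 + 42*√10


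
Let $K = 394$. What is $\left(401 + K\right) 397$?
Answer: $315615$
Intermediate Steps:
$\left(401 + K\right) 397 = \left(401 + 394\right) 397 = 795 \cdot 397 = 315615$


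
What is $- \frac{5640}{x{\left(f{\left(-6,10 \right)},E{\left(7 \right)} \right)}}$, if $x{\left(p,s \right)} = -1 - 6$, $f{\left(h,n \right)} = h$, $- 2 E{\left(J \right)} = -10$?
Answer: $\frac{5640}{7} \approx 805.71$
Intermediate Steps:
$E{\left(J \right)} = 5$ ($E{\left(J \right)} = \left(- \frac{1}{2}\right) \left(-10\right) = 5$)
$x{\left(p,s \right)} = -7$ ($x{\left(p,s \right)} = -1 - 6 = -7$)
$- \frac{5640}{x{\left(f{\left(-6,10 \right)},E{\left(7 \right)} \right)}} = - \frac{5640}{-7} = \left(-5640\right) \left(- \frac{1}{7}\right) = \frac{5640}{7}$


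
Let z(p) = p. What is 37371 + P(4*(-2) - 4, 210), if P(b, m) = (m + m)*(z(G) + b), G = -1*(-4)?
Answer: 34011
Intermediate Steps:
G = 4
P(b, m) = 2*m*(4 + b) (P(b, m) = (m + m)*(4 + b) = (2*m)*(4 + b) = 2*m*(4 + b))
37371 + P(4*(-2) - 4, 210) = 37371 + 2*210*(4 + (4*(-2) - 4)) = 37371 + 2*210*(4 + (-8 - 4)) = 37371 + 2*210*(4 - 12) = 37371 + 2*210*(-8) = 37371 - 3360 = 34011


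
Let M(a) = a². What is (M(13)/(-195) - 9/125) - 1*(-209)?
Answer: 78023/375 ≈ 208.06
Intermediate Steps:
(M(13)/(-195) - 9/125) - 1*(-209) = (13²/(-195) - 9/125) - 1*(-209) = (169*(-1/195) - 9*1/125) + 209 = (-13/15 - 9/125) + 209 = -352/375 + 209 = 78023/375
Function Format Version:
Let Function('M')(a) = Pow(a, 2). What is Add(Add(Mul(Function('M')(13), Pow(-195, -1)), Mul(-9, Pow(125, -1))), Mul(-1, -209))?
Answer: Rational(78023, 375) ≈ 208.06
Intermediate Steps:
Add(Add(Mul(Function('M')(13), Pow(-195, -1)), Mul(-9, Pow(125, -1))), Mul(-1, -209)) = Add(Add(Mul(Pow(13, 2), Pow(-195, -1)), Mul(-9, Pow(125, -1))), Mul(-1, -209)) = Add(Add(Mul(169, Rational(-1, 195)), Mul(-9, Rational(1, 125))), 209) = Add(Add(Rational(-13, 15), Rational(-9, 125)), 209) = Add(Rational(-352, 375), 209) = Rational(78023, 375)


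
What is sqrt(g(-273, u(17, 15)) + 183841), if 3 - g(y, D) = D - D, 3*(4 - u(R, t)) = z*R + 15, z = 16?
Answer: 2*sqrt(45961) ≈ 428.77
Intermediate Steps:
u(R, t) = -1 - 16*R/3 (u(R, t) = 4 - (16*R + 15)/3 = 4 - (15 + 16*R)/3 = 4 + (-5 - 16*R/3) = -1 - 16*R/3)
g(y, D) = 3 (g(y, D) = 3 - (D - D) = 3 - 1*0 = 3 + 0 = 3)
sqrt(g(-273, u(17, 15)) + 183841) = sqrt(3 + 183841) = sqrt(183844) = 2*sqrt(45961)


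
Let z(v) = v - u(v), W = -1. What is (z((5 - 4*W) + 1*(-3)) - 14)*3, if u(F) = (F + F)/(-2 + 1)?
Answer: 12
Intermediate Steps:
u(F) = -2*F (u(F) = (2*F)/(-1) = (2*F)*(-1) = -2*F)
z(v) = 3*v (z(v) = v - (-2)*v = v + 2*v = 3*v)
(z((5 - 4*W) + 1*(-3)) - 14)*3 = (3*((5 - 4*(-1)) + 1*(-3)) - 14)*3 = (3*((5 + 4) - 3) - 14)*3 = (3*(9 - 3) - 14)*3 = (3*6 - 14)*3 = (18 - 14)*3 = 4*3 = 12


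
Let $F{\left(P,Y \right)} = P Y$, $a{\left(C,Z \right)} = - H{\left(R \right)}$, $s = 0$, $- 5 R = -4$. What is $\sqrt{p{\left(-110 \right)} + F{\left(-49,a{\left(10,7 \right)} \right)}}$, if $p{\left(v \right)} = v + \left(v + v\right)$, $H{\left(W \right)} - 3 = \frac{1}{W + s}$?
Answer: $\frac{i \sqrt{487}}{2} \approx 11.034 i$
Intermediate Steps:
$R = \frac{4}{5}$ ($R = \left(- \frac{1}{5}\right) \left(-4\right) = \frac{4}{5} \approx 0.8$)
$H{\left(W \right)} = 3 + \frac{1}{W}$ ($H{\left(W \right)} = 3 + \frac{1}{W + 0} = 3 + \frac{1}{W}$)
$a{\left(C,Z \right)} = - \frac{17}{4}$ ($a{\left(C,Z \right)} = - (3 + \frac{1}{\frac{4}{5}}) = - (3 + \frac{5}{4}) = \left(-1\right) \frac{17}{4} = - \frac{17}{4}$)
$p{\left(v \right)} = 3 v$ ($p{\left(v \right)} = v + 2 v = 3 v$)
$\sqrt{p{\left(-110 \right)} + F{\left(-49,a{\left(10,7 \right)} \right)}} = \sqrt{3 \left(-110\right) - - \frac{833}{4}} = \sqrt{-330 + \frac{833}{4}} = \sqrt{- \frac{487}{4}} = \frac{i \sqrt{487}}{2}$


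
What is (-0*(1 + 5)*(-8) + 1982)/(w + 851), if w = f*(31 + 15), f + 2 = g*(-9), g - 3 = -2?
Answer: 1982/345 ≈ 5.7449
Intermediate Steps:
g = 1 (g = 3 - 2 = 1)
f = -11 (f = -2 + 1*(-9) = -2 - 9 = -11)
w = -506 (w = -11*(31 + 15) = -11*46 = -506)
(-0*(1 + 5)*(-8) + 1982)/(w + 851) = (-0*(1 + 5)*(-8) + 1982)/(-506 + 851) = (-0*6*(-8) + 1982)/345 = (-3*0*(-8) + 1982)*(1/345) = (0*(-8) + 1982)*(1/345) = (0 + 1982)*(1/345) = 1982*(1/345) = 1982/345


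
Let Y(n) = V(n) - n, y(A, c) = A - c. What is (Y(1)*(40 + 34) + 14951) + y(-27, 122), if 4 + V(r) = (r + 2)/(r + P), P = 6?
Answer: 101246/7 ≈ 14464.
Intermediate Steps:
V(r) = -4 + (2 + r)/(6 + r) (V(r) = -4 + (r + 2)/(r + 6) = -4 + (2 + r)/(6 + r))
Y(n) = -n + (-22 - 3*n)/(6 + n) (Y(n) = (-22 - 3*n)/(6 + n) - n = -n + (-22 - 3*n)/(6 + n))
(Y(1)*(40 + 34) + 14951) + y(-27, 122) = (((-22 - 1*1**2 - 9*1)/(6 + 1))*(40 + 34) + 14951) + (-27 - 1*122) = (((-22 - 1*1 - 9)/7)*74 + 14951) + (-27 - 122) = (((-22 - 1 - 9)/7)*74 + 14951) - 149 = (((1/7)*(-32))*74 + 14951) - 149 = (-32/7*74 + 14951) - 149 = (-2368/7 + 14951) - 149 = 102289/7 - 149 = 101246/7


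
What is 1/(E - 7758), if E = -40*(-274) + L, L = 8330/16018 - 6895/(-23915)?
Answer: 38307047/122690130100 ≈ 0.00031223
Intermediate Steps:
L = 30965606/38307047 (L = 8330*(1/16018) - 6895*(-1/23915) = 4165/8009 + 1379/4783 = 30965606/38307047 ≈ 0.80835)
E = 419876200726/38307047 (E = -40*(-274) + 30965606/38307047 = 10960 + 30965606/38307047 = 419876200726/38307047 ≈ 10961.)
1/(E - 7758) = 1/(419876200726/38307047 - 7758) = 1/(122690130100/38307047) = 38307047/122690130100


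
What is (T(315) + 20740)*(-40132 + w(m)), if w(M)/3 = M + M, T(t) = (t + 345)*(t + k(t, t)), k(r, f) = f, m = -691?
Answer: -19329118120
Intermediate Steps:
T(t) = 2*t*(345 + t) (T(t) = (t + 345)*(t + t) = (345 + t)*(2*t) = 2*t*(345 + t))
w(M) = 6*M (w(M) = 3*(M + M) = 3*(2*M) = 6*M)
(T(315) + 20740)*(-40132 + w(m)) = (2*315*(345 + 315) + 20740)*(-40132 + 6*(-691)) = (2*315*660 + 20740)*(-40132 - 4146) = (415800 + 20740)*(-44278) = 436540*(-44278) = -19329118120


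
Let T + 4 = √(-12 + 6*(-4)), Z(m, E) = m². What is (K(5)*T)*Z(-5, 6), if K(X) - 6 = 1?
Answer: -700 + 1050*I ≈ -700.0 + 1050.0*I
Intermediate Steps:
K(X) = 7 (K(X) = 6 + 1 = 7)
T = -4 + 6*I (T = -4 + √(-12 + 6*(-4)) = -4 + √(-12 - 24) = -4 + √(-36) = -4 + 6*I ≈ -4.0 + 6.0*I)
(K(5)*T)*Z(-5, 6) = (7*(-4 + 6*I))*(-5)² = (-28 + 42*I)*25 = -700 + 1050*I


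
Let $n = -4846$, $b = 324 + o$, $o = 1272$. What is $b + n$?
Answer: $-3250$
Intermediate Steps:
$b = 1596$ ($b = 324 + 1272 = 1596$)
$b + n = 1596 - 4846 = -3250$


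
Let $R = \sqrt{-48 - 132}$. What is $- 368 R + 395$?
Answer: $395 - 2208 i \sqrt{5} \approx 395.0 - 4937.2 i$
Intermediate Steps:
$R = 6 i \sqrt{5}$ ($R = \sqrt{-180} = 6 i \sqrt{5} \approx 13.416 i$)
$- 368 R + 395 = - 368 \cdot 6 i \sqrt{5} + 395 = - 2208 i \sqrt{5} + 395 = 395 - 2208 i \sqrt{5}$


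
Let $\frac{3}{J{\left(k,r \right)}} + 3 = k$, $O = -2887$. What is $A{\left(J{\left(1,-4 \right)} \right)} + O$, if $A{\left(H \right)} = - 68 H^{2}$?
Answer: $-3040$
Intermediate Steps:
$J{\left(k,r \right)} = \frac{3}{-3 + k}$
$A{\left(J{\left(1,-4 \right)} \right)} + O = - 68 \left(\frac{3}{-3 + 1}\right)^{2} - 2887 = - 68 \left(\frac{3}{-2}\right)^{2} - 2887 = - 68 \left(3 \left(- \frac{1}{2}\right)\right)^{2} - 2887 = - 68 \left(- \frac{3}{2}\right)^{2} - 2887 = \left(-68\right) \frac{9}{4} - 2887 = -153 - 2887 = -3040$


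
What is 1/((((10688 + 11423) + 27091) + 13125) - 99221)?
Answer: -1/36894 ≈ -2.7105e-5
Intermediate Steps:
1/((((10688 + 11423) + 27091) + 13125) - 99221) = 1/(((22111 + 27091) + 13125) - 99221) = 1/((49202 + 13125) - 99221) = 1/(62327 - 99221) = 1/(-36894) = -1/36894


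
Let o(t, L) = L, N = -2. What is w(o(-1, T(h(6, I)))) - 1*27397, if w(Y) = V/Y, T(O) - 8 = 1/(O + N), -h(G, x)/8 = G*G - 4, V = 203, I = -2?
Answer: -56467637/2063 ≈ -27372.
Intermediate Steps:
h(G, x) = 32 - 8*G² (h(G, x) = -8*(G*G - 4) = -8*(G² - 4) = -8*(-4 + G²) = 32 - 8*G²)
T(O) = 8 + 1/(-2 + O) (T(O) = 8 + 1/(O - 2) = 8 + 1/(-2 + O))
w(Y) = 203/Y
w(o(-1, T(h(6, I)))) - 1*27397 = 203/(((-15 + 8*(32 - 8*6²))/(-2 + (32 - 8*6²)))) - 1*27397 = 203/(((-15 + 8*(32 - 8*36))/(-2 + (32 - 8*36)))) - 27397 = 203/(((-15 + 8*(32 - 288))/(-2 + (32 - 288)))) - 27397 = 203/(((-15 + 8*(-256))/(-2 - 256))) - 27397 = 203/(((-15 - 2048)/(-258))) - 27397 = 203/((-1/258*(-2063))) - 27397 = 203/(2063/258) - 27397 = 203*(258/2063) - 27397 = 52374/2063 - 27397 = -56467637/2063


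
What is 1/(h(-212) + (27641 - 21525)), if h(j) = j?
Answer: 1/5904 ≈ 0.00016938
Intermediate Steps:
1/(h(-212) + (27641 - 21525)) = 1/(-212 + (27641 - 21525)) = 1/(-212 + 6116) = 1/5904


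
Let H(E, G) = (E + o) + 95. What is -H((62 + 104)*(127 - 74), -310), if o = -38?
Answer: -8855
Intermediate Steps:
H(E, G) = 57 + E (H(E, G) = (E - 38) + 95 = (-38 + E) + 95 = 57 + E)
-H((62 + 104)*(127 - 74), -310) = -(57 + (62 + 104)*(127 - 74)) = -(57 + 166*53) = -(57 + 8798) = -1*8855 = -8855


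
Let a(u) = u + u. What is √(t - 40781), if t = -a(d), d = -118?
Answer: 3*I*√4505 ≈ 201.36*I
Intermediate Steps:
a(u) = 2*u
t = 236 (t = -2*(-118) = -1*(-236) = 236)
√(t - 40781) = √(236 - 40781) = √(-40545) = 3*I*√4505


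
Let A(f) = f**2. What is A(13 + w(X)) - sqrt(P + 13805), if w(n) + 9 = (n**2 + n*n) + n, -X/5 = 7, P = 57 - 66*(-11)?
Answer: 5851561 - 2*sqrt(3647) ≈ 5.8514e+6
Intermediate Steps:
P = 783 (P = 57 + 726 = 783)
X = -35 (X = -5*7 = -35)
w(n) = -9 + n + 2*n**2 (w(n) = -9 + ((n**2 + n*n) + n) = -9 + ((n**2 + n**2) + n) = -9 + (2*n**2 + n) = -9 + (n + 2*n**2) = -9 + n + 2*n**2)
A(13 + w(X)) - sqrt(P + 13805) = (13 + (-9 - 35 + 2*(-35)**2))**2 - sqrt(783 + 13805) = (13 + (-9 - 35 + 2*1225))**2 - sqrt(14588) = (13 + (-9 - 35 + 2450))**2 - 2*sqrt(3647) = (13 + 2406)**2 - 2*sqrt(3647) = 2419**2 - 2*sqrt(3647) = 5851561 - 2*sqrt(3647)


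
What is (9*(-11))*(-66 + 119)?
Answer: -5247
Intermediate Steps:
(9*(-11))*(-66 + 119) = -99*53 = -5247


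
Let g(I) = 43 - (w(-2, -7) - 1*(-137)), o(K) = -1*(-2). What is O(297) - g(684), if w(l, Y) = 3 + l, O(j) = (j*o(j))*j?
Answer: 176513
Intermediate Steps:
o(K) = 2
O(j) = 2*j² (O(j) = (j*2)*j = (2*j)*j = 2*j²)
g(I) = -95 (g(I) = 43 - ((3 - 2) - 1*(-137)) = 43 - (1 + 137) = 43 - 1*138 = 43 - 138 = -95)
O(297) - g(684) = 2*297² - 1*(-95) = 2*88209 + 95 = 176418 + 95 = 176513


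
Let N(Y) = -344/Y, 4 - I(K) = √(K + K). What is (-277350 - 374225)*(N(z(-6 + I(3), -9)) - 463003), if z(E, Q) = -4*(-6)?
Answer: 905071556900/3 ≈ 3.0169e+11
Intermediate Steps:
I(K) = 4 - √2*√K (I(K) = 4 - √(K + K) = 4 - √(2*K) = 4 - √2*√K)
z(E, Q) = 24
(-277350 - 374225)*(N(z(-6 + I(3), -9)) - 463003) = (-277350 - 374225)*(-344/24 - 463003) = -651575*(-344*1/24 - 463003) = -651575*(-43/3 - 463003) = -651575*(-1389052/3) = 905071556900/3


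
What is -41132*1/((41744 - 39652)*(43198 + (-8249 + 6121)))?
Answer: -10283/21479610 ≈ -0.00047873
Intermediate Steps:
-41132*1/((41744 - 39652)*(43198 + (-8249 + 6121))) = -41132*1/(2092*(43198 - 2128)) = -41132/(41070*2092) = -41132/85918440 = -41132*1/85918440 = -10283/21479610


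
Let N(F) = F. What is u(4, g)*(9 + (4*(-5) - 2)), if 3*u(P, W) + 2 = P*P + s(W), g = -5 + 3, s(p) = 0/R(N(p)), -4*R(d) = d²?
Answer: -182/3 ≈ -60.667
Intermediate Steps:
R(d) = -d²/4
s(p) = 0 (s(p) = 0/((-p²/4)) = 0*(-4/p²) = 0)
g = -2
u(P, W) = -⅔ + P²/3 (u(P, W) = -⅔ + (P*P + 0)/3 = -⅔ + (P² + 0)/3 = -⅔ + P²/3)
u(4, g)*(9 + (4*(-5) - 2)) = (-⅔ + (⅓)*4²)*(9 + (4*(-5) - 2)) = (-⅔ + (⅓)*16)*(9 + (-20 - 2)) = (-⅔ + 16/3)*(9 - 22) = (14/3)*(-13) = -182/3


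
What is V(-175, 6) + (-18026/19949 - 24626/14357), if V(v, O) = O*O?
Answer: 1365802456/40915399 ≈ 33.381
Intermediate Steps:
V(v, O) = O**2
V(-175, 6) + (-18026/19949 - 24626/14357) = 6**2 + (-18026/19949 - 24626/14357) = 36 + (-18026*1/19949 - 24626*1/14357) = 36 + (-18026/19949 - 3518/2051) = 36 - 107151908/40915399 = 1365802456/40915399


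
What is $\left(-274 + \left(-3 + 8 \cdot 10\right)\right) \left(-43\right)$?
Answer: $8471$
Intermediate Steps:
$\left(-274 + \left(-3 + 8 \cdot 10\right)\right) \left(-43\right) = \left(-274 + \left(-3 + 80\right)\right) \left(-43\right) = \left(-274 + 77\right) \left(-43\right) = \left(-197\right) \left(-43\right) = 8471$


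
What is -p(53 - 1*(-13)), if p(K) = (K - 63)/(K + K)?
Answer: -1/44 ≈ -0.022727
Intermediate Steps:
p(K) = (-63 + K)/(2*K) (p(K) = (-63 + K)/((2*K)) = (-63 + K)*(1/(2*K)) = (-63 + K)/(2*K))
-p(53 - 1*(-13)) = -(-63 + (53 - 1*(-13)))/(2*(53 - 1*(-13))) = -(-63 + (53 + 13))/(2*(53 + 13)) = -(-63 + 66)/(2*66) = -3/(2*66) = -1*1/44 = -1/44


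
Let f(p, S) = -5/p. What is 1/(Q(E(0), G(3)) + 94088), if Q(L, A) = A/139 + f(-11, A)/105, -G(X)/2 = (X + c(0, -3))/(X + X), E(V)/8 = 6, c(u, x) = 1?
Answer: 32109/3021071423 ≈ 1.0628e-5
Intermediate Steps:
E(V) = 48 (E(V) = 8*6 = 48)
G(X) = -(1 + X)/X (G(X) = -2*(X + 1)/(X + X) = -2*(1 + X)/(2*X) = -2*(1 + X)*1/(2*X) = -(1 + X)/X)
Q(L, A) = 1/231 + A/139 (Q(L, A) = A/139 - 5/(-11)/105 = A*(1/139) - 5*(-1/11)*(1/105) = A/139 + (5/11)*(1/105) = A/139 + 1/231 = 1/231 + A/139)
1/(Q(E(0), G(3)) + 94088) = 1/((1/231 + ((-1 - 1*3)/3)/139) + 94088) = 1/((1/231 + ((-1 - 3)/3)/139) + 94088) = 1/((1/231 + ((1/3)*(-4))/139) + 94088) = 1/((1/231 + (1/139)*(-4/3)) + 94088) = 1/((1/231 - 4/417) + 94088) = 1/(-169/32109 + 94088) = 1/(3021071423/32109) = 32109/3021071423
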